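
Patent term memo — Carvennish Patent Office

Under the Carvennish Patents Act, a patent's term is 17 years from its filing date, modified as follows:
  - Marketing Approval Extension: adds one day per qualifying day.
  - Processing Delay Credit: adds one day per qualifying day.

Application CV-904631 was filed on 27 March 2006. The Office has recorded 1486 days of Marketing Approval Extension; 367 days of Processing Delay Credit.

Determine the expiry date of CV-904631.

April 22, 2028

Base term: filing date + 17 years → 27 March 2023.
Marketing Approval Extension: +1486 days → 21 April 2027.
Processing Delay Credit: +367 days → 22 April 2028.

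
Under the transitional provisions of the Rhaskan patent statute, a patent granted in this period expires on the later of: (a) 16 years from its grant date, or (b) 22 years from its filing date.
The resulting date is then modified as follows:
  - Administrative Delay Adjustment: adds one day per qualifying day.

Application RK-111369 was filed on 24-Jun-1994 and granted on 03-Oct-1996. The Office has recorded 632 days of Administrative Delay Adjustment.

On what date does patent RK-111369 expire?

2018-03-18

(a) grant + 16 years → 3 October 2012.
(b) filing + 22 years → 24 June 2016.
Later of the two: 24 June 2016.
Administrative Delay Adjustment: +632 days → 18 March 2018.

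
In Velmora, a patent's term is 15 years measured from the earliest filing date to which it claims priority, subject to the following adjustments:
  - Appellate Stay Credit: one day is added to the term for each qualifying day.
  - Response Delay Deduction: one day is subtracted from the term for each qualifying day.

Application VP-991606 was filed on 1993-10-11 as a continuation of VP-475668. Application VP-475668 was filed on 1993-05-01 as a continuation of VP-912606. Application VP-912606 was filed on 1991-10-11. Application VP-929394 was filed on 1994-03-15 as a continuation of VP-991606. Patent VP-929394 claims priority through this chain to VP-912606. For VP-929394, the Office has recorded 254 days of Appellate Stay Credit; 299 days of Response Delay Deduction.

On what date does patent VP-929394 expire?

2006-08-27

Earliest priority filing: 11 October 1991.
Base term: 11 October 1991 + 15 years → 11 October 2006.
Appellate Stay Credit: +254 days → 22 June 2007.
Response Delay Deduction: −299 days → 27 August 2006.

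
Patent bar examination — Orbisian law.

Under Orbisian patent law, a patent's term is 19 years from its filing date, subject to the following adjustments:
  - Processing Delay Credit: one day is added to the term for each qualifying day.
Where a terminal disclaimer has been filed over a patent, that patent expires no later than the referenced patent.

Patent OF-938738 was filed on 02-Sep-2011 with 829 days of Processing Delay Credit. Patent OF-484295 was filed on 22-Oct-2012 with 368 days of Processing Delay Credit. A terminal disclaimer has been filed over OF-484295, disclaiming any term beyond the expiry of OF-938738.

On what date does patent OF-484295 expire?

October 24, 2032

Natural term of OF-484295:
  Base: filing + 19 years → 22 October 2031.
  Processing Delay Credit: +368 days → 24 October 2032.
Expiry of referenced patent OF-938738:
  Base: filing + 19 years → 2 September 2030.
  Processing Delay Credit: +829 days → 9 December 2032.
Terminal disclaimer: OF-484295 expires on the earlier of 24 October 2032 and 9 December 2032.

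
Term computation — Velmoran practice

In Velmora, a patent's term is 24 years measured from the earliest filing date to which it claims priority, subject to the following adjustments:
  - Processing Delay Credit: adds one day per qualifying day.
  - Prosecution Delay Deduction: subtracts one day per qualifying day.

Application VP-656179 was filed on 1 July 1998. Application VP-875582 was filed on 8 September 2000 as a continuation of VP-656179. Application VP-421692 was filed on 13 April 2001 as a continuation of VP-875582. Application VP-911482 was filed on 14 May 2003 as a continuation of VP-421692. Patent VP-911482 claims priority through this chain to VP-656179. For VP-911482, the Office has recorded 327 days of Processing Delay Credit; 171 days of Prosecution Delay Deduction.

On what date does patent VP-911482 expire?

2022-12-04

Earliest priority filing: 1 July 1998.
Base term: 1 July 1998 + 24 years → 1 July 2022.
Processing Delay Credit: +327 days → 24 May 2023.
Prosecution Delay Deduction: −171 days → 4 December 2022.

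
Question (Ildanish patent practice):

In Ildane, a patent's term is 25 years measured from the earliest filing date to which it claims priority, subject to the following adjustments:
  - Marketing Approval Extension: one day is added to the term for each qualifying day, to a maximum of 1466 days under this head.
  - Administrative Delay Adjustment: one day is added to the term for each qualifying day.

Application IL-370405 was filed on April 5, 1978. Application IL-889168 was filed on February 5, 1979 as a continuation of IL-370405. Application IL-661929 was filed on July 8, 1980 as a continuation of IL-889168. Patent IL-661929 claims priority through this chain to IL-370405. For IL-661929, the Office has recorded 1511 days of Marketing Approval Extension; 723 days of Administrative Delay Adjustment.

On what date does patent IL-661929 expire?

Earliest priority filing: 5 April 1978.
Base term: 5 April 1978 + 25 years → 5 April 2003.
Marketing Approval Extension: 1511 days claimed exceeds the 1466-day cap, so +1466 days → 10 April 2007.
Administrative Delay Adjustment: +723 days → 2 April 2009.

2009-04-02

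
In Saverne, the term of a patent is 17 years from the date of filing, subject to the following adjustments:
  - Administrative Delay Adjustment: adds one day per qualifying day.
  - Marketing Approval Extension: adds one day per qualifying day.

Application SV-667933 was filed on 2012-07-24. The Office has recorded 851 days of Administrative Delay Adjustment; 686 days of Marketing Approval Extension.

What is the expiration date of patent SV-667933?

2033-10-08

Base term: filing date + 17 years → 24 July 2029.
Administrative Delay Adjustment: +851 days → 22 November 2031.
Marketing Approval Extension: +686 days → 8 October 2033.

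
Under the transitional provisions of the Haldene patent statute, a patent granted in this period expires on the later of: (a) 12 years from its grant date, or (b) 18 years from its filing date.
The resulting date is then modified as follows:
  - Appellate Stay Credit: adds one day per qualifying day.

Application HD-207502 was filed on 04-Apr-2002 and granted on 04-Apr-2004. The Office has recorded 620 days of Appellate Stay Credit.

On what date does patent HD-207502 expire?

(a) grant + 12 years → 4 April 2016.
(b) filing + 18 years → 4 April 2020.
Later of the two: 4 April 2020.
Appellate Stay Credit: +620 days → 15 December 2021.

December 15, 2021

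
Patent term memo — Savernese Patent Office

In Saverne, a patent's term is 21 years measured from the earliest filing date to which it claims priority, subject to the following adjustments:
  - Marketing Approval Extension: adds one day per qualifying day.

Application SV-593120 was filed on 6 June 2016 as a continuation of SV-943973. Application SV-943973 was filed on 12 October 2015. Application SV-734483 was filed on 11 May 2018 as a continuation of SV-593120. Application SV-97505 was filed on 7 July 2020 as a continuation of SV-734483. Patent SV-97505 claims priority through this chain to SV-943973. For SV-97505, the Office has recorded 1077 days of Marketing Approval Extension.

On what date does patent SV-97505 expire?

Earliest priority filing: 12 October 2015.
Base term: 12 October 2015 + 21 years → 12 October 2036.
Marketing Approval Extension: +1077 days → 24 September 2039.

September 24, 2039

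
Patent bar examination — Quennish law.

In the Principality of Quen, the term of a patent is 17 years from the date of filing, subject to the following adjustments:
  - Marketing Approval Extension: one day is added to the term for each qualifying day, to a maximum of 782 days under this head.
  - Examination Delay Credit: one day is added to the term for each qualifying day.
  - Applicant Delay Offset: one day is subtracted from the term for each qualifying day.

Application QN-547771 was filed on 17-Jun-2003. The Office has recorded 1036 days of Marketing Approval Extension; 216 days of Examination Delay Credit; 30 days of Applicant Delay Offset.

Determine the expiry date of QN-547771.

2023-02-10

Base term: filing date + 17 years → 17 June 2020.
Marketing Approval Extension: 1036 days claimed exceeds the 782-day cap, so +782 days → 8 August 2022.
Examination Delay Credit: +216 days → 12 March 2023.
Applicant Delay Offset: −30 days → 10 February 2023.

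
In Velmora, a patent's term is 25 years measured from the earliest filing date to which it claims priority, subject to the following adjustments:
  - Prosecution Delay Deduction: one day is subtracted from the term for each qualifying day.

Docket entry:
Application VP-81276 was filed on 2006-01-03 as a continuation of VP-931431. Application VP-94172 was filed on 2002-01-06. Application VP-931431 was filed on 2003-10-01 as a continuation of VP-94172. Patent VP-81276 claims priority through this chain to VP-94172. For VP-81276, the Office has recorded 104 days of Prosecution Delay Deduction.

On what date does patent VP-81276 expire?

Earliest priority filing: 6 January 2002.
Base term: 6 January 2002 + 25 years → 6 January 2027.
Prosecution Delay Deduction: −104 days → 24 September 2026.

September 24, 2026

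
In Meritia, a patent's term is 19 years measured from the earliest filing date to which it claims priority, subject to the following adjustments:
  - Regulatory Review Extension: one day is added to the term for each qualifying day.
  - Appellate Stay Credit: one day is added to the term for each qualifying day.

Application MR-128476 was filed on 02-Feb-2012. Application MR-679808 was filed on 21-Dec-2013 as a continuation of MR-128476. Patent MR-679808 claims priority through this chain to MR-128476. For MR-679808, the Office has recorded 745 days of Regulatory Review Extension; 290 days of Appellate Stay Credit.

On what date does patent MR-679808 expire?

Earliest priority filing: 2 February 2012.
Base term: 2 February 2012 + 19 years → 2 February 2031.
Regulatory Review Extension: +745 days → 16 February 2033.
Appellate Stay Credit: +290 days → 3 December 2033.

December 3, 2033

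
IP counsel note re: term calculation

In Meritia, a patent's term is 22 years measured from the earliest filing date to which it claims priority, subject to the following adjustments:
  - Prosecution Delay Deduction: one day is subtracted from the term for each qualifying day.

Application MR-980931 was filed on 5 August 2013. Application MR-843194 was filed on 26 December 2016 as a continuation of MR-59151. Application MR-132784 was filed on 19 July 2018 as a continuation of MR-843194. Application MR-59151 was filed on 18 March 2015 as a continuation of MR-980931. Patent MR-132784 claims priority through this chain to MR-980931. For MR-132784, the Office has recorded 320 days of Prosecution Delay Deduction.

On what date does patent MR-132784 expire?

Earliest priority filing: 5 August 2013.
Base term: 5 August 2013 + 22 years → 5 August 2035.
Prosecution Delay Deduction: −320 days → 19 September 2034.

2034-09-19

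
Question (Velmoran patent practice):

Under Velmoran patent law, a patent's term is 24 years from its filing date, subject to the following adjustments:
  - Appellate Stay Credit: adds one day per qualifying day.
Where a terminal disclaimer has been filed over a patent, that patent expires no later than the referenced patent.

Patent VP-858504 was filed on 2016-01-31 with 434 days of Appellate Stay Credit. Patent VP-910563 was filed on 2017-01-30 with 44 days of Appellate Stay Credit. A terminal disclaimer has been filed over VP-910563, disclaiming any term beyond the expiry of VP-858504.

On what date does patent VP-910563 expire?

2041-03-15

Natural term of VP-910563:
  Base: filing + 24 years → 30 January 2041.
  Appellate Stay Credit: +44 days → 15 March 2041.
Expiry of referenced patent VP-858504:
  Base: filing + 24 years → 31 January 2040.
  Appellate Stay Credit: +434 days → 9 April 2041.
Terminal disclaimer: VP-910563 expires on the earlier of 15 March 2041 and 9 April 2041.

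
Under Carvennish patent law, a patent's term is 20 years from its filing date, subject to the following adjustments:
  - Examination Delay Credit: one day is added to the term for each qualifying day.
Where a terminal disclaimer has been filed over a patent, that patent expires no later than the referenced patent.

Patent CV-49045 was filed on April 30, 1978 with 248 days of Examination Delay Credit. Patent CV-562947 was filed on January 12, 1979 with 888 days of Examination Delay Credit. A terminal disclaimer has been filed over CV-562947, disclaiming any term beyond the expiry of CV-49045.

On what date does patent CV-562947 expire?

Natural term of CV-562947:
  Base: filing + 20 years → 12 January 1999.
  Examination Delay Credit: +888 days → 18 June 2001.
Expiry of referenced patent CV-49045:
  Base: filing + 20 years → 30 April 1998.
  Examination Delay Credit: +248 days → 3 January 1999.
Terminal disclaimer: CV-562947 expires on the earlier of 18 June 2001 and 3 January 1999.

January 3, 1999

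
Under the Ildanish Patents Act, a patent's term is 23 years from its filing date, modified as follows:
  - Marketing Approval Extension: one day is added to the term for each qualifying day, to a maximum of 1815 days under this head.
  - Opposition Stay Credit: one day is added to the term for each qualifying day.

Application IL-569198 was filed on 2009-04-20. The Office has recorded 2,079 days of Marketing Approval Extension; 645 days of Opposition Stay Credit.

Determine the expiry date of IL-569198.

2039-01-14

Base term: filing date + 23 years → 20 April 2032.
Marketing Approval Extension: 2079 days claimed exceeds the 1815-day cap, so +1815 days → 9 April 2037.
Opposition Stay Credit: +645 days → 14 January 2039.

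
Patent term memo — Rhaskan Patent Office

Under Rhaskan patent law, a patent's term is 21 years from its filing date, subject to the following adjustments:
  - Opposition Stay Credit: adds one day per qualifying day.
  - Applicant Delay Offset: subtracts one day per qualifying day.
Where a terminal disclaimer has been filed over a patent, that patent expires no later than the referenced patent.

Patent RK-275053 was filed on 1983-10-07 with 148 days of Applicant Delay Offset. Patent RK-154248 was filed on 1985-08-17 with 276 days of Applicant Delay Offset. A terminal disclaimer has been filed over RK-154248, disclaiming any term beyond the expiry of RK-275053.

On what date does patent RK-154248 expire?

2004-05-12

Natural term of RK-154248:
  Base: filing + 21 years → 17 August 2006.
  Applicant Delay Offset: −276 days → 14 November 2005.
Expiry of referenced patent RK-275053:
  Base: filing + 21 years → 7 October 2004.
  Applicant Delay Offset: −148 days → 12 May 2004.
Terminal disclaimer: RK-154248 expires on the earlier of 14 November 2005 and 12 May 2004.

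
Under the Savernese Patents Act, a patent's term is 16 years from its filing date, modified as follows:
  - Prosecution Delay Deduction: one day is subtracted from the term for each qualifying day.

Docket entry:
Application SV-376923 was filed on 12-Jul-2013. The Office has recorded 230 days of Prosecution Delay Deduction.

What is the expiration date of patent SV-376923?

2028-11-24

Base term: filing date + 16 years → 12 July 2029.
Prosecution Delay Deduction: −230 days → 24 November 2028.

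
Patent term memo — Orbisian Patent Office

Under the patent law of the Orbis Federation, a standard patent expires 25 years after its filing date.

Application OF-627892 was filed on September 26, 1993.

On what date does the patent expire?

2018-09-26

Filing date + 25 years → 26 September 2018.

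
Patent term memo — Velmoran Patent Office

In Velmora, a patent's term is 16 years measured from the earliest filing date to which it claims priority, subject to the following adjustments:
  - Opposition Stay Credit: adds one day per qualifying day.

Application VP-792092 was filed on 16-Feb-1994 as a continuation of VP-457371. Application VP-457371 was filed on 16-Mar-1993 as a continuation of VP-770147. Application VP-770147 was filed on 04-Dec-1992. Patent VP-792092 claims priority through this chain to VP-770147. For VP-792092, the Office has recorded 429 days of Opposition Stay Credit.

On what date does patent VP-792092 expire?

Earliest priority filing: 4 December 1992.
Base term: 4 December 1992 + 16 years → 4 December 2008.
Opposition Stay Credit: +429 days → 6 February 2010.

2010-02-06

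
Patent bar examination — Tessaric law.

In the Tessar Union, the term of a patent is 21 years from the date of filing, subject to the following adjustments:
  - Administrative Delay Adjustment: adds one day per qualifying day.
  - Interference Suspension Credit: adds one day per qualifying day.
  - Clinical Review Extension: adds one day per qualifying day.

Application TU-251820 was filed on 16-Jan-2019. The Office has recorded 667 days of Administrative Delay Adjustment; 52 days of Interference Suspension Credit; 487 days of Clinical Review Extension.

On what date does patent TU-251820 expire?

May 6, 2043

Base term: filing date + 21 years → 16 January 2040.
Administrative Delay Adjustment: +667 days → 13 November 2041.
Interference Suspension Credit: +52 days → 4 January 2042.
Clinical Review Extension: +487 days → 6 May 2043.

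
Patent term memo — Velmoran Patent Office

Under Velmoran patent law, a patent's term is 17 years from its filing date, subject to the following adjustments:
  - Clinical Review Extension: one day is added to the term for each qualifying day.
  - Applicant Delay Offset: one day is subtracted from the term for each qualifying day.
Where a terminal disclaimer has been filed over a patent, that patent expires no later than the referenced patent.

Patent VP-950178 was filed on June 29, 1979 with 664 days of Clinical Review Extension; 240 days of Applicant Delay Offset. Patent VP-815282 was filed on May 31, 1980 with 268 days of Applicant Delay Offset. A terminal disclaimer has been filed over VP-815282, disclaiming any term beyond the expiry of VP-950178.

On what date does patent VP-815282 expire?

Natural term of VP-815282:
  Base: filing + 17 years → 31 May 1997.
  Applicant Delay Offset: −268 days → 5 September 1996.
Expiry of referenced patent VP-950178:
  Base: filing + 17 years → 29 June 1996.
  Clinical Review Extension: +664 days → 24 April 1998.
  Applicant Delay Offset: −240 days → 27 August 1997.
Terminal disclaimer: VP-815282 expires on the earlier of 5 September 1996 and 27 August 1997.

1996-09-05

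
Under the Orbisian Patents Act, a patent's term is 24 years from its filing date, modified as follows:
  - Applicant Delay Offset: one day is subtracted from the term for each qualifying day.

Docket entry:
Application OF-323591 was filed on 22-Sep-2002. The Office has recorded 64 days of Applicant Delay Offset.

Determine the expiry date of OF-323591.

2026-07-20

Base term: filing date + 24 years → 22 September 2026.
Applicant Delay Offset: −64 days → 20 July 2026.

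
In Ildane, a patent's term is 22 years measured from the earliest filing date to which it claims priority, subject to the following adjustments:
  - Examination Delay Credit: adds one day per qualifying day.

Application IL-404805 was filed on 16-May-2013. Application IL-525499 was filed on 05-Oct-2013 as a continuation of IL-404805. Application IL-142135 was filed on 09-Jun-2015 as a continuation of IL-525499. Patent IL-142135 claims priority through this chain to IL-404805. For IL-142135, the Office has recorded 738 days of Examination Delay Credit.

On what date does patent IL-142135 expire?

Earliest priority filing: 16 May 2013.
Base term: 16 May 2013 + 22 years → 16 May 2035.
Examination Delay Credit: +738 days → 23 May 2037.

2037-05-23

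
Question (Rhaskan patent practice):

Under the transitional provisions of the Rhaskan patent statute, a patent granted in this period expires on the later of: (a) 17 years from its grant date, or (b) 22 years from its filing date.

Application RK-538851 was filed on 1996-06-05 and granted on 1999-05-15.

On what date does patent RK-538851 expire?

(a) grant + 17 years → 15 May 2016.
(b) filing + 22 years → 5 June 2018.
Later of the two: 5 June 2018.

June 5, 2018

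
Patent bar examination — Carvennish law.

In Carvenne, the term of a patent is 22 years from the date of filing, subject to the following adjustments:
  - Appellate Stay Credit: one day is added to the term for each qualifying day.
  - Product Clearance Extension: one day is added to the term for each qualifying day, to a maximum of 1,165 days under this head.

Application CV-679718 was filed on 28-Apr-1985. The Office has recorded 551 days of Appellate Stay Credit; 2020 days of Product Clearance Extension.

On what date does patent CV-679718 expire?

Base term: filing date + 22 years → 28 April 2007.
Appellate Stay Credit: +551 days → 30 October 2008.
Product Clearance Extension: 2020 days claimed exceeds the 1165-day cap, so +1165 days → 8 January 2012.

January 8, 2012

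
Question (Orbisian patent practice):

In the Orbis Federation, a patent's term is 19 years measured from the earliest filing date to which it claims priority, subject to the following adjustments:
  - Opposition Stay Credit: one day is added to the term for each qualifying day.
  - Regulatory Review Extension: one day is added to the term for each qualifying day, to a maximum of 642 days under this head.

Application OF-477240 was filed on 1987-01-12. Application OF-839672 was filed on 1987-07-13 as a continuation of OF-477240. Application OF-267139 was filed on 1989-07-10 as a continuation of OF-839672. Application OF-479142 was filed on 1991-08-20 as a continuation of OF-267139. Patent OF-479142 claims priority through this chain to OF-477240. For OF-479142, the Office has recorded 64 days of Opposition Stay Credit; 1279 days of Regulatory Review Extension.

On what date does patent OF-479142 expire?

2007-12-19

Earliest priority filing: 12 January 1987.
Base term: 12 January 1987 + 19 years → 12 January 2006.
Opposition Stay Credit: +64 days → 17 March 2006.
Regulatory Review Extension: 1279 days claimed exceeds the 642-day cap, so +642 days → 19 December 2007.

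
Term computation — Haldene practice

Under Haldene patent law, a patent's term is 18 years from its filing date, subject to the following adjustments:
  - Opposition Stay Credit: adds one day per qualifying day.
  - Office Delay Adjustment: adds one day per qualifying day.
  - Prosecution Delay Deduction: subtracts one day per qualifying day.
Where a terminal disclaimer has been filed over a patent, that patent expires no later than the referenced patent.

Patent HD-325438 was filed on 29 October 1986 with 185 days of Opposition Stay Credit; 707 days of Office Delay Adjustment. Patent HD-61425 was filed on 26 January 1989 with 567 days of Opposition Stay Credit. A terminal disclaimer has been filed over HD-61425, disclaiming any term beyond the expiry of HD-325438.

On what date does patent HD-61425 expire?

2007-04-09

Natural term of HD-61425:
  Base: filing + 18 years → 26 January 2007.
  Opposition Stay Credit: +567 days → 15 August 2008.
Expiry of referenced patent HD-325438:
  Base: filing + 18 years → 29 October 2004.
  Opposition Stay Credit: +185 days → 2 May 2005.
  Office Delay Adjustment: +707 days → 9 April 2007.
Terminal disclaimer: HD-61425 expires on the earlier of 15 August 2008 and 9 April 2007.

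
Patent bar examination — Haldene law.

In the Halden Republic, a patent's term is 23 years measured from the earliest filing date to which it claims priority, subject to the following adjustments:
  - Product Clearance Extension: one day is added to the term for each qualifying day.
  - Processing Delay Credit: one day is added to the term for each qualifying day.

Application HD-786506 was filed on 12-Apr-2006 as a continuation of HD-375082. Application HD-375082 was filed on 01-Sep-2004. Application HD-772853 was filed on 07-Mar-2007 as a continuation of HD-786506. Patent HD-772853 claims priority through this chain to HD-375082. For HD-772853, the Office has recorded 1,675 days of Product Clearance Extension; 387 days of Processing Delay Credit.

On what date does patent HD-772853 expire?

Earliest priority filing: 1 September 2004.
Base term: 1 September 2004 + 23 years → 1 September 2027.
Product Clearance Extension: +1675 days → 2 April 2032.
Processing Delay Credit: +387 days → 24 April 2033.

2033-04-24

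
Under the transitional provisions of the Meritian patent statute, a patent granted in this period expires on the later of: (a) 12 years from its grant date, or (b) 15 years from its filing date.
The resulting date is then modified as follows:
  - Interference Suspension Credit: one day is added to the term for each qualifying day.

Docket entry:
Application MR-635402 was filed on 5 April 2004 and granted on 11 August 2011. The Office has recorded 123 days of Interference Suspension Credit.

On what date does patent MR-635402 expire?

(a) grant + 12 years → 11 August 2023.
(b) filing + 15 years → 5 April 2019.
Later of the two: 11 August 2023.
Interference Suspension Credit: +123 days → 12 December 2023.

2023-12-12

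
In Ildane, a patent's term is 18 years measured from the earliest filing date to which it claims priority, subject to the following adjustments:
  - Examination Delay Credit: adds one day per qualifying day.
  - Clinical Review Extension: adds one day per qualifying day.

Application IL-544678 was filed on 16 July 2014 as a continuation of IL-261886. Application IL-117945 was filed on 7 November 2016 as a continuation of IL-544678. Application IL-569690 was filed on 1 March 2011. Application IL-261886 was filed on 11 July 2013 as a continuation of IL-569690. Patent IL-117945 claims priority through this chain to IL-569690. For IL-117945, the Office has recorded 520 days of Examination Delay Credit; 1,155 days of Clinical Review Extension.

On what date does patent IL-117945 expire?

2033-10-01

Earliest priority filing: 1 March 2011.
Base term: 1 March 2011 + 18 years → 1 March 2029.
Examination Delay Credit: +520 days → 3 August 2030.
Clinical Review Extension: +1155 days → 1 October 2033.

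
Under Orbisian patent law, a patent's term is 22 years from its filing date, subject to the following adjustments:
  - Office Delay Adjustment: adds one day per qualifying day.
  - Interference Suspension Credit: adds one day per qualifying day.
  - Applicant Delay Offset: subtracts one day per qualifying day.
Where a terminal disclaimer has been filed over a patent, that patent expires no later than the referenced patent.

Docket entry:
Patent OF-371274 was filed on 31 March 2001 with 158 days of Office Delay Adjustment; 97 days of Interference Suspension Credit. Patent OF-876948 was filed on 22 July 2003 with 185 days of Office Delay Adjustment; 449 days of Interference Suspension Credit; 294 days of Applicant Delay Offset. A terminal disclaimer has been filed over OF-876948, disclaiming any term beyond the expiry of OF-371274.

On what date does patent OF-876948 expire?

December 11, 2023

Natural term of OF-876948:
  Base: filing + 22 years → 22 July 2025.
  Office Delay Adjustment: +185 days → 23 January 2026.
  Interference Suspension Credit: +449 days → 17 April 2027.
  Applicant Delay Offset: −294 days → 27 June 2026.
Expiry of referenced patent OF-371274:
  Base: filing + 22 years → 31 March 2023.
  Office Delay Adjustment: +158 days → 5 September 2023.
  Interference Suspension Credit: +97 days → 11 December 2023.
Terminal disclaimer: OF-876948 expires on the earlier of 27 June 2026 and 11 December 2023.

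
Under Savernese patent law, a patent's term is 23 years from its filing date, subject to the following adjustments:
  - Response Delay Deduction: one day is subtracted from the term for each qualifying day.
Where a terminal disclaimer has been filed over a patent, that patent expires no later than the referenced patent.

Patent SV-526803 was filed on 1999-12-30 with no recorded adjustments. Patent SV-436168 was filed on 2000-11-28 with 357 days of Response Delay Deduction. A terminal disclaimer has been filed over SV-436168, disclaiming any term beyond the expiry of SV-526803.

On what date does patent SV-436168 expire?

2022-12-06

Natural term of SV-436168:
  Base: filing + 23 years → 28 November 2023.
  Response Delay Deduction: −357 days → 6 December 2022.
Expiry of referenced patent SV-526803:
  Base: filing + 23 years → 30 December 2022.
Terminal disclaimer: SV-436168 expires on the earlier of 6 December 2022 and 30 December 2022.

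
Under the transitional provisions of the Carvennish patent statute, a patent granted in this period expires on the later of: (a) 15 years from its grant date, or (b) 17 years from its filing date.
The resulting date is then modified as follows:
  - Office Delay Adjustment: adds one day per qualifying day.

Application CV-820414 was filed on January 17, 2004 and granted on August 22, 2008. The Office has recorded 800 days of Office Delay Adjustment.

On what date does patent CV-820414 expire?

(a) grant + 15 years → 22 August 2023.
(b) filing + 17 years → 17 January 2021.
Later of the two: 22 August 2023.
Office Delay Adjustment: +800 days → 30 October 2025.

October 30, 2025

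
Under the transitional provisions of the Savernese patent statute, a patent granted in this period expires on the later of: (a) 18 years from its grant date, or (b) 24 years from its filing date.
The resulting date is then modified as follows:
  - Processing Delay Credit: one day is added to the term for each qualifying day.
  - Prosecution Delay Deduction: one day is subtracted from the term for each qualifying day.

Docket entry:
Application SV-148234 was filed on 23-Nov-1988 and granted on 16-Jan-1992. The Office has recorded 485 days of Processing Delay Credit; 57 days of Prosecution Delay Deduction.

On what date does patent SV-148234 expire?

(a) grant + 18 years → 16 January 2010.
(b) filing + 24 years → 23 November 2012.
Later of the two: 23 November 2012.
Processing Delay Credit: +485 days → 23 March 2014.
Prosecution Delay Deduction: −57 days → 25 January 2014.

January 25, 2014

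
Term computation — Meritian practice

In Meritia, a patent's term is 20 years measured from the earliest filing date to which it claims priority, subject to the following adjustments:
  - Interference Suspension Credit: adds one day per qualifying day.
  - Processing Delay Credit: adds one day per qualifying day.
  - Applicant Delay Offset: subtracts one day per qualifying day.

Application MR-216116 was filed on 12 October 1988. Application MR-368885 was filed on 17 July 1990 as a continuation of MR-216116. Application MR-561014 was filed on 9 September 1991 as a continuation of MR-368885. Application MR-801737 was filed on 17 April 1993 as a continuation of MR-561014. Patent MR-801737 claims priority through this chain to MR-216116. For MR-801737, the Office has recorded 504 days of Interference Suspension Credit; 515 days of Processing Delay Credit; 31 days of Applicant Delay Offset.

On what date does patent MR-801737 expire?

Earliest priority filing: 12 October 1988.
Base term: 12 October 1988 + 20 years → 12 October 2008.
Interference Suspension Credit: +504 days → 28 February 2010.
Processing Delay Credit: +515 days → 28 July 2011.
Applicant Delay Offset: −31 days → 27 June 2011.

2011-06-27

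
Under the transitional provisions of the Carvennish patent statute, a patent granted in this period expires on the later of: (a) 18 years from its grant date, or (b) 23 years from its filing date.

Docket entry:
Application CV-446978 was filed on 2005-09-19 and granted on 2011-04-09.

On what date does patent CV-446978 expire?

April 9, 2029

(a) grant + 18 years → 9 April 2029.
(b) filing + 23 years → 19 September 2028.
Later of the two: 9 April 2029.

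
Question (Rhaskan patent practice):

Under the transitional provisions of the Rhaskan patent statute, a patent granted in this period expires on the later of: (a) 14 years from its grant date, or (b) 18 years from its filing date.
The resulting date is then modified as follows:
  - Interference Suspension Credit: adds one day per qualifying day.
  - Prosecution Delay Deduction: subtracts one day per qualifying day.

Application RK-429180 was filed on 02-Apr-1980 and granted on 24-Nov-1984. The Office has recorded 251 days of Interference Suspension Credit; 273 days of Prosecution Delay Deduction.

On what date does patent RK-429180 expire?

1998-11-02

(a) grant + 14 years → 24 November 1998.
(b) filing + 18 years → 2 April 1998.
Later of the two: 24 November 1998.
Interference Suspension Credit: +251 days → 2 August 1999.
Prosecution Delay Deduction: −273 days → 2 November 1998.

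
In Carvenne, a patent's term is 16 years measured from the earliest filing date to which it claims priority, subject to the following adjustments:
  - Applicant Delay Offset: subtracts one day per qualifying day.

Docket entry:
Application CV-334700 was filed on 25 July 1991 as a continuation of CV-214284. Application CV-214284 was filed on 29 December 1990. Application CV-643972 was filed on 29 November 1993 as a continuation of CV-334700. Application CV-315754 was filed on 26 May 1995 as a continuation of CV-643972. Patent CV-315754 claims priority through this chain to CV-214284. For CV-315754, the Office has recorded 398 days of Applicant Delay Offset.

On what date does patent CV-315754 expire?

Earliest priority filing: 29 December 1990.
Base term: 29 December 1990 + 16 years → 29 December 2006.
Applicant Delay Offset: −398 days → 26 November 2005.

November 26, 2005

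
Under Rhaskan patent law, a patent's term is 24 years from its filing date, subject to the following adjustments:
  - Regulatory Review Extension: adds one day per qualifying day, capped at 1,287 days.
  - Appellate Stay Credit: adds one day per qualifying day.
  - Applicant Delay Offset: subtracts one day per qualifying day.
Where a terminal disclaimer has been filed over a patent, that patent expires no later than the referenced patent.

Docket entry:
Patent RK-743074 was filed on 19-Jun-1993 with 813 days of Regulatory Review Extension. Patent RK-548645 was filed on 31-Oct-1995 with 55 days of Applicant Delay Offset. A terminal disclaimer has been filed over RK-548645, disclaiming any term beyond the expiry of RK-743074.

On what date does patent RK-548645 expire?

2019-09-06

Natural term of RK-548645:
  Base: filing + 24 years → 31 October 2019.
  Applicant Delay Offset: −55 days → 6 September 2019.
Expiry of referenced patent RK-743074:
  Base: filing + 24 years → 19 June 2017.
  Regulatory Review Extension: 813 days (within the 1287-day cap) → +813 days → 10 September 2019.
Terminal disclaimer: RK-548645 expires on the earlier of 6 September 2019 and 10 September 2019.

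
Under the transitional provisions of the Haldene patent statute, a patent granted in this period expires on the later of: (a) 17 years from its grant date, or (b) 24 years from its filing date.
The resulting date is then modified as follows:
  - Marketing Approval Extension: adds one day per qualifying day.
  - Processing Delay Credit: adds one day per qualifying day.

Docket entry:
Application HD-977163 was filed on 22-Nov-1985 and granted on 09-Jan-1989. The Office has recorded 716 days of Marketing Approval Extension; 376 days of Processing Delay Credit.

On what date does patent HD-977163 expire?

(a) grant + 17 years → 9 January 2006.
(b) filing + 24 years → 22 November 2009.
Later of the two: 22 November 2009.
Marketing Approval Extension: +716 days → 8 November 2011.
Processing Delay Credit: +376 days → 18 November 2012.

November 18, 2012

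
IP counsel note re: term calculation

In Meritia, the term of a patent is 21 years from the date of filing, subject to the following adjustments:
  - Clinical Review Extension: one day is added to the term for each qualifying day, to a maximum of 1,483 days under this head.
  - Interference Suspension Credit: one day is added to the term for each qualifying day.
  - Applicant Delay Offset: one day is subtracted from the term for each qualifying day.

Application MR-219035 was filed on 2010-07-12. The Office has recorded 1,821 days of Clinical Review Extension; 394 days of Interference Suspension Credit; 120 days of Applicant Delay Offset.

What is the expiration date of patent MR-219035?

Base term: filing date + 21 years → 12 July 2031.
Clinical Review Extension: 1821 days claimed exceeds the 1483-day cap, so +1483 days → 3 August 2035.
Interference Suspension Credit: +394 days → 31 August 2036.
Applicant Delay Offset: −120 days → 3 May 2036.

2036-05-03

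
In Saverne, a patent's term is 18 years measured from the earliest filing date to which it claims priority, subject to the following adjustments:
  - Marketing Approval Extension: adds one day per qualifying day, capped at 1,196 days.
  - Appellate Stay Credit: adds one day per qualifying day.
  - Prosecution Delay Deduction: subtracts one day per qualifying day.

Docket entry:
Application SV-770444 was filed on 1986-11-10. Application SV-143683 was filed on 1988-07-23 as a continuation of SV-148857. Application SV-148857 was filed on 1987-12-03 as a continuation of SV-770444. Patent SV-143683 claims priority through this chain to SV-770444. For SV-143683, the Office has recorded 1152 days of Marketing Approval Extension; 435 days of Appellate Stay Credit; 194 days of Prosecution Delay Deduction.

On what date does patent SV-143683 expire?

September 3, 2008

Earliest priority filing: 10 November 1986.
Base term: 10 November 1986 + 18 years → 10 November 2004.
Marketing Approval Extension: 1152 days (within the 1196-day cap) → +1152 days → 6 January 2008.
Appellate Stay Credit: +435 days → 16 March 2009.
Prosecution Delay Deduction: −194 days → 3 September 2008.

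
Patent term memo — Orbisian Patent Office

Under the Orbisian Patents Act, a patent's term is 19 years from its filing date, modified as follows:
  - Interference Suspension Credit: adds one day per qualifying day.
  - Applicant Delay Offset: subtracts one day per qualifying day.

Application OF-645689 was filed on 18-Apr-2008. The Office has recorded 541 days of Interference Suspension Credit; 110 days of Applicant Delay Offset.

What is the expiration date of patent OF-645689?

Base term: filing date + 19 years → 18 April 2027.
Interference Suspension Credit: +541 days → 10 October 2028.
Applicant Delay Offset: −110 days → 22 June 2028.

June 22, 2028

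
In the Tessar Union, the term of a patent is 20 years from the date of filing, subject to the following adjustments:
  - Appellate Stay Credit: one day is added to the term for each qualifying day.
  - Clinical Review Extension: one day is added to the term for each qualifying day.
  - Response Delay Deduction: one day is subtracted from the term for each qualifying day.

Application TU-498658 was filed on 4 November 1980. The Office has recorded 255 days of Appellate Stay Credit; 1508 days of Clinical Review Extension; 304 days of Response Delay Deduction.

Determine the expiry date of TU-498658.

Base term: filing date + 20 years → 4 November 2000.
Appellate Stay Credit: +255 days → 17 July 2001.
Clinical Review Extension: +1508 days → 2 September 2005.
Response Delay Deduction: −304 days → 2 November 2004.

2004-11-02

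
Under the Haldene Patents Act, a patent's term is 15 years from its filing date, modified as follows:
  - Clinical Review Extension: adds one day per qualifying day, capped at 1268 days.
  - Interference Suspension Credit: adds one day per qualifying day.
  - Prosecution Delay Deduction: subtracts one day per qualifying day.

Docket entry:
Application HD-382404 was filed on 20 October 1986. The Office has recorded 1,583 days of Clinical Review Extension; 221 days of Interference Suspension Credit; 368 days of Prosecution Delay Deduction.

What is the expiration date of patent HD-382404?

Base term: filing date + 15 years → 20 October 2001.
Clinical Review Extension: 1583 days claimed exceeds the 1268-day cap, so +1268 days → 10 April 2005.
Interference Suspension Credit: +221 days → 17 November 2005.
Prosecution Delay Deduction: −368 days → 14 November 2004.

2004-11-14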